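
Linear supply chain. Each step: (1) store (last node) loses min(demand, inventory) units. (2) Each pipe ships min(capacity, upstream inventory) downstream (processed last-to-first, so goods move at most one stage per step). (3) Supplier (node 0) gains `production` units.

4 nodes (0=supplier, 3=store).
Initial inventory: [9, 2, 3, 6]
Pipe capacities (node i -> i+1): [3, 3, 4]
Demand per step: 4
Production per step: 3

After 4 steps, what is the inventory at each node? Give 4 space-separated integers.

Step 1: demand=4,sold=4 ship[2->3]=3 ship[1->2]=2 ship[0->1]=3 prod=3 -> inv=[9 3 2 5]
Step 2: demand=4,sold=4 ship[2->3]=2 ship[1->2]=3 ship[0->1]=3 prod=3 -> inv=[9 3 3 3]
Step 3: demand=4,sold=3 ship[2->3]=3 ship[1->2]=3 ship[0->1]=3 prod=3 -> inv=[9 3 3 3]
Step 4: demand=4,sold=3 ship[2->3]=3 ship[1->2]=3 ship[0->1]=3 prod=3 -> inv=[9 3 3 3]

9 3 3 3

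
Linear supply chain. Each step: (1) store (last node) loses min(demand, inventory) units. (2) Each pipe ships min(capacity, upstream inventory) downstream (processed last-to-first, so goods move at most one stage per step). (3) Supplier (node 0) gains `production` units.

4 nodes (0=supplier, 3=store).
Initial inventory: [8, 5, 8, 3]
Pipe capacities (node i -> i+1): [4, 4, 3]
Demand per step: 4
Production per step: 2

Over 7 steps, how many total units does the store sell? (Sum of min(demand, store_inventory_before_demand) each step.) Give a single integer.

Step 1: sold=3 (running total=3) -> [6 5 9 3]
Step 2: sold=3 (running total=6) -> [4 5 10 3]
Step 3: sold=3 (running total=9) -> [2 5 11 3]
Step 4: sold=3 (running total=12) -> [2 3 12 3]
Step 5: sold=3 (running total=15) -> [2 2 12 3]
Step 6: sold=3 (running total=18) -> [2 2 11 3]
Step 7: sold=3 (running total=21) -> [2 2 10 3]

Answer: 21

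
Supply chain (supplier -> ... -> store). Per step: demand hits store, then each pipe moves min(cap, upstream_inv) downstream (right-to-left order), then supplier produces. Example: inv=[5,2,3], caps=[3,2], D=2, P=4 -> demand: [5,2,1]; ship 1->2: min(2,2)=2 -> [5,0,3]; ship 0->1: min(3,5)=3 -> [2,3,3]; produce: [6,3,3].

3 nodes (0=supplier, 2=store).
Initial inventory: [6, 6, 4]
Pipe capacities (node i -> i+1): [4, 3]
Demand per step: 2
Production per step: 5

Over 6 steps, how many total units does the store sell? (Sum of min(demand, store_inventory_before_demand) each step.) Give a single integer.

Step 1: sold=2 (running total=2) -> [7 7 5]
Step 2: sold=2 (running total=4) -> [8 8 6]
Step 3: sold=2 (running total=6) -> [9 9 7]
Step 4: sold=2 (running total=8) -> [10 10 8]
Step 5: sold=2 (running total=10) -> [11 11 9]
Step 6: sold=2 (running total=12) -> [12 12 10]

Answer: 12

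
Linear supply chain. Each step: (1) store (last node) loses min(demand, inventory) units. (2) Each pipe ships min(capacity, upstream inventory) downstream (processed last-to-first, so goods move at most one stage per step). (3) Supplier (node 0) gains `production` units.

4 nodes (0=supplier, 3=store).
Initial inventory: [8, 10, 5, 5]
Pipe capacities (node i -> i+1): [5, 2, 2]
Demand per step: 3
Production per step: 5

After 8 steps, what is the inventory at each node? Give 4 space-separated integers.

Step 1: demand=3,sold=3 ship[2->3]=2 ship[1->2]=2 ship[0->1]=5 prod=5 -> inv=[8 13 5 4]
Step 2: demand=3,sold=3 ship[2->3]=2 ship[1->2]=2 ship[0->1]=5 prod=5 -> inv=[8 16 5 3]
Step 3: demand=3,sold=3 ship[2->3]=2 ship[1->2]=2 ship[0->1]=5 prod=5 -> inv=[8 19 5 2]
Step 4: demand=3,sold=2 ship[2->3]=2 ship[1->2]=2 ship[0->1]=5 prod=5 -> inv=[8 22 5 2]
Step 5: demand=3,sold=2 ship[2->3]=2 ship[1->2]=2 ship[0->1]=5 prod=5 -> inv=[8 25 5 2]
Step 6: demand=3,sold=2 ship[2->3]=2 ship[1->2]=2 ship[0->1]=5 prod=5 -> inv=[8 28 5 2]
Step 7: demand=3,sold=2 ship[2->3]=2 ship[1->2]=2 ship[0->1]=5 prod=5 -> inv=[8 31 5 2]
Step 8: demand=3,sold=2 ship[2->3]=2 ship[1->2]=2 ship[0->1]=5 prod=5 -> inv=[8 34 5 2]

8 34 5 2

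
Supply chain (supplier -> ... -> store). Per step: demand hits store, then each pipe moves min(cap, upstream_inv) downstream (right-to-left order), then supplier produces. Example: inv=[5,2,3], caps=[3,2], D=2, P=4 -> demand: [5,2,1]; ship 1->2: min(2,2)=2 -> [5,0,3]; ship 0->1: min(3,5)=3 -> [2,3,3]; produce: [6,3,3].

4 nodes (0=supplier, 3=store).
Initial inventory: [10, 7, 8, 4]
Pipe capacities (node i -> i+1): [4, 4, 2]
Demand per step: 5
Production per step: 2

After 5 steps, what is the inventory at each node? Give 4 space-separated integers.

Step 1: demand=5,sold=4 ship[2->3]=2 ship[1->2]=4 ship[0->1]=4 prod=2 -> inv=[8 7 10 2]
Step 2: demand=5,sold=2 ship[2->3]=2 ship[1->2]=4 ship[0->1]=4 prod=2 -> inv=[6 7 12 2]
Step 3: demand=5,sold=2 ship[2->3]=2 ship[1->2]=4 ship[0->1]=4 prod=2 -> inv=[4 7 14 2]
Step 4: demand=5,sold=2 ship[2->3]=2 ship[1->2]=4 ship[0->1]=4 prod=2 -> inv=[2 7 16 2]
Step 5: demand=5,sold=2 ship[2->3]=2 ship[1->2]=4 ship[0->1]=2 prod=2 -> inv=[2 5 18 2]

2 5 18 2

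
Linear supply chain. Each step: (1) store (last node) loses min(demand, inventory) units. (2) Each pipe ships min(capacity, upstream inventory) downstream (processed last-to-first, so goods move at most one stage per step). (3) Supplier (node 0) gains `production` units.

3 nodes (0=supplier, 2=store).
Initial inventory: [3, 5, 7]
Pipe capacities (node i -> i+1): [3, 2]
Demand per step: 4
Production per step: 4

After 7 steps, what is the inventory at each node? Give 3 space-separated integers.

Step 1: demand=4,sold=4 ship[1->2]=2 ship[0->1]=3 prod=4 -> inv=[4 6 5]
Step 2: demand=4,sold=4 ship[1->2]=2 ship[0->1]=3 prod=4 -> inv=[5 7 3]
Step 3: demand=4,sold=3 ship[1->2]=2 ship[0->1]=3 prod=4 -> inv=[6 8 2]
Step 4: demand=4,sold=2 ship[1->2]=2 ship[0->1]=3 prod=4 -> inv=[7 9 2]
Step 5: demand=4,sold=2 ship[1->2]=2 ship[0->1]=3 prod=4 -> inv=[8 10 2]
Step 6: demand=4,sold=2 ship[1->2]=2 ship[0->1]=3 prod=4 -> inv=[9 11 2]
Step 7: demand=4,sold=2 ship[1->2]=2 ship[0->1]=3 prod=4 -> inv=[10 12 2]

10 12 2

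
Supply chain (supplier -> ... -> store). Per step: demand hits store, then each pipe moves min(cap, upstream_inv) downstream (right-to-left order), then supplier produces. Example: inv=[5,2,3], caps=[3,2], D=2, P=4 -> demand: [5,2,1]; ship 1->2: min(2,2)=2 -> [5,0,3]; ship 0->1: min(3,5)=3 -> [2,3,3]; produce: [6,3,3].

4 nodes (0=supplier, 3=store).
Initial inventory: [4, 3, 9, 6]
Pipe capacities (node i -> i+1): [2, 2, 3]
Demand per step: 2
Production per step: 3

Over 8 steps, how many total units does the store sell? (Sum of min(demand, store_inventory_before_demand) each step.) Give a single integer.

Answer: 16

Derivation:
Step 1: sold=2 (running total=2) -> [5 3 8 7]
Step 2: sold=2 (running total=4) -> [6 3 7 8]
Step 3: sold=2 (running total=6) -> [7 3 6 9]
Step 4: sold=2 (running total=8) -> [8 3 5 10]
Step 5: sold=2 (running total=10) -> [9 3 4 11]
Step 6: sold=2 (running total=12) -> [10 3 3 12]
Step 7: sold=2 (running total=14) -> [11 3 2 13]
Step 8: sold=2 (running total=16) -> [12 3 2 13]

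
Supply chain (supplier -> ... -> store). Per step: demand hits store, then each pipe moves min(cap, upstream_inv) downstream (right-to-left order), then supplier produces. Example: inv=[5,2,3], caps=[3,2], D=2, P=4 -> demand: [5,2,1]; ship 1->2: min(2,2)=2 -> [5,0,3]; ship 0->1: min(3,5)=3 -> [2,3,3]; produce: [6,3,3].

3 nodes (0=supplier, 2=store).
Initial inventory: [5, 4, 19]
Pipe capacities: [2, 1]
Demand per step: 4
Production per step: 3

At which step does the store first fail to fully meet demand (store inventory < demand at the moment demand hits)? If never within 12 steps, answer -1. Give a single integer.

Step 1: demand=4,sold=4 ship[1->2]=1 ship[0->1]=2 prod=3 -> [6 5 16]
Step 2: demand=4,sold=4 ship[1->2]=1 ship[0->1]=2 prod=3 -> [7 6 13]
Step 3: demand=4,sold=4 ship[1->2]=1 ship[0->1]=2 prod=3 -> [8 7 10]
Step 4: demand=4,sold=4 ship[1->2]=1 ship[0->1]=2 prod=3 -> [9 8 7]
Step 5: demand=4,sold=4 ship[1->2]=1 ship[0->1]=2 prod=3 -> [10 9 4]
Step 6: demand=4,sold=4 ship[1->2]=1 ship[0->1]=2 prod=3 -> [11 10 1]
Step 7: demand=4,sold=1 ship[1->2]=1 ship[0->1]=2 prod=3 -> [12 11 1]
Step 8: demand=4,sold=1 ship[1->2]=1 ship[0->1]=2 prod=3 -> [13 12 1]
Step 9: demand=4,sold=1 ship[1->2]=1 ship[0->1]=2 prod=3 -> [14 13 1]
Step 10: demand=4,sold=1 ship[1->2]=1 ship[0->1]=2 prod=3 -> [15 14 1]
Step 11: demand=4,sold=1 ship[1->2]=1 ship[0->1]=2 prod=3 -> [16 15 1]
Step 12: demand=4,sold=1 ship[1->2]=1 ship[0->1]=2 prod=3 -> [17 16 1]
First stockout at step 7

7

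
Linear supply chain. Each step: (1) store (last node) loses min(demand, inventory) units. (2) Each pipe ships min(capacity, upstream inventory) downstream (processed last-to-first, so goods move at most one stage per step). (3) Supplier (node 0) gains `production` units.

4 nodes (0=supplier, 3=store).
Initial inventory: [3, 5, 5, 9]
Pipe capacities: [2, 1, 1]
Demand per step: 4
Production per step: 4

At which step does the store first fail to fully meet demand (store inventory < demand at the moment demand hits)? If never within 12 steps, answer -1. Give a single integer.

Step 1: demand=4,sold=4 ship[2->3]=1 ship[1->2]=1 ship[0->1]=2 prod=4 -> [5 6 5 6]
Step 2: demand=4,sold=4 ship[2->3]=1 ship[1->2]=1 ship[0->1]=2 prod=4 -> [7 7 5 3]
Step 3: demand=4,sold=3 ship[2->3]=1 ship[1->2]=1 ship[0->1]=2 prod=4 -> [9 8 5 1]
Step 4: demand=4,sold=1 ship[2->3]=1 ship[1->2]=1 ship[0->1]=2 prod=4 -> [11 9 5 1]
Step 5: demand=4,sold=1 ship[2->3]=1 ship[1->2]=1 ship[0->1]=2 prod=4 -> [13 10 5 1]
Step 6: demand=4,sold=1 ship[2->3]=1 ship[1->2]=1 ship[0->1]=2 prod=4 -> [15 11 5 1]
Step 7: demand=4,sold=1 ship[2->3]=1 ship[1->2]=1 ship[0->1]=2 prod=4 -> [17 12 5 1]
Step 8: demand=4,sold=1 ship[2->3]=1 ship[1->2]=1 ship[0->1]=2 prod=4 -> [19 13 5 1]
Step 9: demand=4,sold=1 ship[2->3]=1 ship[1->2]=1 ship[0->1]=2 prod=4 -> [21 14 5 1]
Step 10: demand=4,sold=1 ship[2->3]=1 ship[1->2]=1 ship[0->1]=2 prod=4 -> [23 15 5 1]
Step 11: demand=4,sold=1 ship[2->3]=1 ship[1->2]=1 ship[0->1]=2 prod=4 -> [25 16 5 1]
Step 12: demand=4,sold=1 ship[2->3]=1 ship[1->2]=1 ship[0->1]=2 prod=4 -> [27 17 5 1]
First stockout at step 3

3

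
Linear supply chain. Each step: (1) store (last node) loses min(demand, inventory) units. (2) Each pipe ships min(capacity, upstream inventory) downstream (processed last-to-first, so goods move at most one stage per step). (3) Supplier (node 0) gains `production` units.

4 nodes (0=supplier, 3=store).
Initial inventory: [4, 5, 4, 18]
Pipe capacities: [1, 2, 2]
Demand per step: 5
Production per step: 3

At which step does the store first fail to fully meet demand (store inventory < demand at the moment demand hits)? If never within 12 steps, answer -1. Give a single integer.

Step 1: demand=5,sold=5 ship[2->3]=2 ship[1->2]=2 ship[0->1]=1 prod=3 -> [6 4 4 15]
Step 2: demand=5,sold=5 ship[2->3]=2 ship[1->2]=2 ship[0->1]=1 prod=3 -> [8 3 4 12]
Step 3: demand=5,sold=5 ship[2->3]=2 ship[1->2]=2 ship[0->1]=1 prod=3 -> [10 2 4 9]
Step 4: demand=5,sold=5 ship[2->3]=2 ship[1->2]=2 ship[0->1]=1 prod=3 -> [12 1 4 6]
Step 5: demand=5,sold=5 ship[2->3]=2 ship[1->2]=1 ship[0->1]=1 prod=3 -> [14 1 3 3]
Step 6: demand=5,sold=3 ship[2->3]=2 ship[1->2]=1 ship[0->1]=1 prod=3 -> [16 1 2 2]
Step 7: demand=5,sold=2 ship[2->3]=2 ship[1->2]=1 ship[0->1]=1 prod=3 -> [18 1 1 2]
Step 8: demand=5,sold=2 ship[2->3]=1 ship[1->2]=1 ship[0->1]=1 prod=3 -> [20 1 1 1]
Step 9: demand=5,sold=1 ship[2->3]=1 ship[1->2]=1 ship[0->1]=1 prod=3 -> [22 1 1 1]
Step 10: demand=5,sold=1 ship[2->3]=1 ship[1->2]=1 ship[0->1]=1 prod=3 -> [24 1 1 1]
Step 11: demand=5,sold=1 ship[2->3]=1 ship[1->2]=1 ship[0->1]=1 prod=3 -> [26 1 1 1]
Step 12: demand=5,sold=1 ship[2->3]=1 ship[1->2]=1 ship[0->1]=1 prod=3 -> [28 1 1 1]
First stockout at step 6

6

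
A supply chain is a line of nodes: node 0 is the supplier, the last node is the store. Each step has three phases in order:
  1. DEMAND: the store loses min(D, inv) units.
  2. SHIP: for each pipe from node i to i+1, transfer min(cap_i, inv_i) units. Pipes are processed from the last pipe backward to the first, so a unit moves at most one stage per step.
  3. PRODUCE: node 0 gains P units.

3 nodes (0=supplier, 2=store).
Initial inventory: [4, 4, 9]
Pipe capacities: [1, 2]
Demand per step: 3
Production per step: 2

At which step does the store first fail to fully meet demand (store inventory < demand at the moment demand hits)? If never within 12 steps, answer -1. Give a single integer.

Step 1: demand=3,sold=3 ship[1->2]=2 ship[0->1]=1 prod=2 -> [5 3 8]
Step 2: demand=3,sold=3 ship[1->2]=2 ship[0->1]=1 prod=2 -> [6 2 7]
Step 3: demand=3,sold=3 ship[1->2]=2 ship[0->1]=1 prod=2 -> [7 1 6]
Step 4: demand=3,sold=3 ship[1->2]=1 ship[0->1]=1 prod=2 -> [8 1 4]
Step 5: demand=3,sold=3 ship[1->2]=1 ship[0->1]=1 prod=2 -> [9 1 2]
Step 6: demand=3,sold=2 ship[1->2]=1 ship[0->1]=1 prod=2 -> [10 1 1]
Step 7: demand=3,sold=1 ship[1->2]=1 ship[0->1]=1 prod=2 -> [11 1 1]
Step 8: demand=3,sold=1 ship[1->2]=1 ship[0->1]=1 prod=2 -> [12 1 1]
Step 9: demand=3,sold=1 ship[1->2]=1 ship[0->1]=1 prod=2 -> [13 1 1]
Step 10: demand=3,sold=1 ship[1->2]=1 ship[0->1]=1 prod=2 -> [14 1 1]
Step 11: demand=3,sold=1 ship[1->2]=1 ship[0->1]=1 prod=2 -> [15 1 1]
Step 12: demand=3,sold=1 ship[1->2]=1 ship[0->1]=1 prod=2 -> [16 1 1]
First stockout at step 6

6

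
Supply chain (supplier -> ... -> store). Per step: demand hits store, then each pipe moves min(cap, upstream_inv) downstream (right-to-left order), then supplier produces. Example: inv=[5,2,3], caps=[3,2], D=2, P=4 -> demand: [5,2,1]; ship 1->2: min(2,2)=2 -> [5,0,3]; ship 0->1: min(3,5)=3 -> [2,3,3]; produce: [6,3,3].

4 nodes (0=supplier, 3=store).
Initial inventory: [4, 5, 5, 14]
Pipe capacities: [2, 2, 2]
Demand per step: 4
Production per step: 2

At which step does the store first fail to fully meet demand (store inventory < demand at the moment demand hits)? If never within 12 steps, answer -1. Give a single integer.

Step 1: demand=4,sold=4 ship[2->3]=2 ship[1->2]=2 ship[0->1]=2 prod=2 -> [4 5 5 12]
Step 2: demand=4,sold=4 ship[2->3]=2 ship[1->2]=2 ship[0->1]=2 prod=2 -> [4 5 5 10]
Step 3: demand=4,sold=4 ship[2->3]=2 ship[1->2]=2 ship[0->1]=2 prod=2 -> [4 5 5 8]
Step 4: demand=4,sold=4 ship[2->3]=2 ship[1->2]=2 ship[0->1]=2 prod=2 -> [4 5 5 6]
Step 5: demand=4,sold=4 ship[2->3]=2 ship[1->2]=2 ship[0->1]=2 prod=2 -> [4 5 5 4]
Step 6: demand=4,sold=4 ship[2->3]=2 ship[1->2]=2 ship[0->1]=2 prod=2 -> [4 5 5 2]
Step 7: demand=4,sold=2 ship[2->3]=2 ship[1->2]=2 ship[0->1]=2 prod=2 -> [4 5 5 2]
Step 8: demand=4,sold=2 ship[2->3]=2 ship[1->2]=2 ship[0->1]=2 prod=2 -> [4 5 5 2]
Step 9: demand=4,sold=2 ship[2->3]=2 ship[1->2]=2 ship[0->1]=2 prod=2 -> [4 5 5 2]
Step 10: demand=4,sold=2 ship[2->3]=2 ship[1->2]=2 ship[0->1]=2 prod=2 -> [4 5 5 2]
Step 11: demand=4,sold=2 ship[2->3]=2 ship[1->2]=2 ship[0->1]=2 prod=2 -> [4 5 5 2]
Step 12: demand=4,sold=2 ship[2->3]=2 ship[1->2]=2 ship[0->1]=2 prod=2 -> [4 5 5 2]
First stockout at step 7

7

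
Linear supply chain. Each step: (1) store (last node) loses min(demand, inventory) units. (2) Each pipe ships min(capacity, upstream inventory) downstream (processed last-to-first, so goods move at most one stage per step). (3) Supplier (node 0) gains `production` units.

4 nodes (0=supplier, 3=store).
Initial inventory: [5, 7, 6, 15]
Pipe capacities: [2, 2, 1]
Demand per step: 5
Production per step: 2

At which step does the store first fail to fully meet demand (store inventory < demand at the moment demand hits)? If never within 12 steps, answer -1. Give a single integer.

Step 1: demand=5,sold=5 ship[2->3]=1 ship[1->2]=2 ship[0->1]=2 prod=2 -> [5 7 7 11]
Step 2: demand=5,sold=5 ship[2->3]=1 ship[1->2]=2 ship[0->1]=2 prod=2 -> [5 7 8 7]
Step 3: demand=5,sold=5 ship[2->3]=1 ship[1->2]=2 ship[0->1]=2 prod=2 -> [5 7 9 3]
Step 4: demand=5,sold=3 ship[2->3]=1 ship[1->2]=2 ship[0->1]=2 prod=2 -> [5 7 10 1]
Step 5: demand=5,sold=1 ship[2->3]=1 ship[1->2]=2 ship[0->1]=2 prod=2 -> [5 7 11 1]
Step 6: demand=5,sold=1 ship[2->3]=1 ship[1->2]=2 ship[0->1]=2 prod=2 -> [5 7 12 1]
Step 7: demand=5,sold=1 ship[2->3]=1 ship[1->2]=2 ship[0->1]=2 prod=2 -> [5 7 13 1]
Step 8: demand=5,sold=1 ship[2->3]=1 ship[1->2]=2 ship[0->1]=2 prod=2 -> [5 7 14 1]
Step 9: demand=5,sold=1 ship[2->3]=1 ship[1->2]=2 ship[0->1]=2 prod=2 -> [5 7 15 1]
Step 10: demand=5,sold=1 ship[2->3]=1 ship[1->2]=2 ship[0->1]=2 prod=2 -> [5 7 16 1]
Step 11: demand=5,sold=1 ship[2->3]=1 ship[1->2]=2 ship[0->1]=2 prod=2 -> [5 7 17 1]
Step 12: demand=5,sold=1 ship[2->3]=1 ship[1->2]=2 ship[0->1]=2 prod=2 -> [5 7 18 1]
First stockout at step 4

4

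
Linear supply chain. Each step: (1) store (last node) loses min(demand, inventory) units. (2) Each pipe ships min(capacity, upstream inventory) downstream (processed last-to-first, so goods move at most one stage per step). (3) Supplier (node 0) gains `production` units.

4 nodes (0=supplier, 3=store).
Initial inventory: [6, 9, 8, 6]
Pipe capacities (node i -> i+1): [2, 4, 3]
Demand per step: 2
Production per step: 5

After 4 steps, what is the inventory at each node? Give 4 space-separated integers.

Step 1: demand=2,sold=2 ship[2->3]=3 ship[1->2]=4 ship[0->1]=2 prod=5 -> inv=[9 7 9 7]
Step 2: demand=2,sold=2 ship[2->3]=3 ship[1->2]=4 ship[0->1]=2 prod=5 -> inv=[12 5 10 8]
Step 3: demand=2,sold=2 ship[2->3]=3 ship[1->2]=4 ship[0->1]=2 prod=5 -> inv=[15 3 11 9]
Step 4: demand=2,sold=2 ship[2->3]=3 ship[1->2]=3 ship[0->1]=2 prod=5 -> inv=[18 2 11 10]

18 2 11 10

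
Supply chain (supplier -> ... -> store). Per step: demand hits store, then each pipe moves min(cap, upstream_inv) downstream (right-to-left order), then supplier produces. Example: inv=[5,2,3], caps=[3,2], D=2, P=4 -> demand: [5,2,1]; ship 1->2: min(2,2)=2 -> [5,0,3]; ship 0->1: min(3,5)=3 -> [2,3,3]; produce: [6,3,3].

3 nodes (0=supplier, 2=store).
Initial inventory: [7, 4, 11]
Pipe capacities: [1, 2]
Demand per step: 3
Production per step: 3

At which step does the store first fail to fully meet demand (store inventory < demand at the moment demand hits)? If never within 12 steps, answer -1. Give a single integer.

Step 1: demand=3,sold=3 ship[1->2]=2 ship[0->1]=1 prod=3 -> [9 3 10]
Step 2: demand=3,sold=3 ship[1->2]=2 ship[0->1]=1 prod=3 -> [11 2 9]
Step 3: demand=3,sold=3 ship[1->2]=2 ship[0->1]=1 prod=3 -> [13 1 8]
Step 4: demand=3,sold=3 ship[1->2]=1 ship[0->1]=1 prod=3 -> [15 1 6]
Step 5: demand=3,sold=3 ship[1->2]=1 ship[0->1]=1 prod=3 -> [17 1 4]
Step 6: demand=3,sold=3 ship[1->2]=1 ship[0->1]=1 prod=3 -> [19 1 2]
Step 7: demand=3,sold=2 ship[1->2]=1 ship[0->1]=1 prod=3 -> [21 1 1]
Step 8: demand=3,sold=1 ship[1->2]=1 ship[0->1]=1 prod=3 -> [23 1 1]
Step 9: demand=3,sold=1 ship[1->2]=1 ship[0->1]=1 prod=3 -> [25 1 1]
Step 10: demand=3,sold=1 ship[1->2]=1 ship[0->1]=1 prod=3 -> [27 1 1]
Step 11: demand=3,sold=1 ship[1->2]=1 ship[0->1]=1 prod=3 -> [29 1 1]
Step 12: demand=3,sold=1 ship[1->2]=1 ship[0->1]=1 prod=3 -> [31 1 1]
First stockout at step 7

7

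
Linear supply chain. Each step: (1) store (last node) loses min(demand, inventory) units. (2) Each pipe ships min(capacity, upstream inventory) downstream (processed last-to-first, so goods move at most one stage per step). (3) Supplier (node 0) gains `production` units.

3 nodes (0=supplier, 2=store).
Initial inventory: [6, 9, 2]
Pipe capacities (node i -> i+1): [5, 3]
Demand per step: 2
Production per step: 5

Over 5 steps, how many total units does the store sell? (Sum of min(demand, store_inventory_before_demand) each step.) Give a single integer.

Answer: 10

Derivation:
Step 1: sold=2 (running total=2) -> [6 11 3]
Step 2: sold=2 (running total=4) -> [6 13 4]
Step 3: sold=2 (running total=6) -> [6 15 5]
Step 4: sold=2 (running total=8) -> [6 17 6]
Step 5: sold=2 (running total=10) -> [6 19 7]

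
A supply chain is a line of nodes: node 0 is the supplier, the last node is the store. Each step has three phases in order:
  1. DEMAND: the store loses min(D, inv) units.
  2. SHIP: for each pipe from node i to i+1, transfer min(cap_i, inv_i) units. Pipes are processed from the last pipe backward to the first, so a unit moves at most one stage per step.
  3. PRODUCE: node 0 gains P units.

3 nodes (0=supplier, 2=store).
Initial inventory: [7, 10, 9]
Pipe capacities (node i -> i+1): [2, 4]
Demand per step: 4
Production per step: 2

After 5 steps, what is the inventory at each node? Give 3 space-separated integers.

Step 1: demand=4,sold=4 ship[1->2]=4 ship[0->1]=2 prod=2 -> inv=[7 8 9]
Step 2: demand=4,sold=4 ship[1->2]=4 ship[0->1]=2 prod=2 -> inv=[7 6 9]
Step 3: demand=4,sold=4 ship[1->2]=4 ship[0->1]=2 prod=2 -> inv=[7 4 9]
Step 4: demand=4,sold=4 ship[1->2]=4 ship[0->1]=2 prod=2 -> inv=[7 2 9]
Step 5: demand=4,sold=4 ship[1->2]=2 ship[0->1]=2 prod=2 -> inv=[7 2 7]

7 2 7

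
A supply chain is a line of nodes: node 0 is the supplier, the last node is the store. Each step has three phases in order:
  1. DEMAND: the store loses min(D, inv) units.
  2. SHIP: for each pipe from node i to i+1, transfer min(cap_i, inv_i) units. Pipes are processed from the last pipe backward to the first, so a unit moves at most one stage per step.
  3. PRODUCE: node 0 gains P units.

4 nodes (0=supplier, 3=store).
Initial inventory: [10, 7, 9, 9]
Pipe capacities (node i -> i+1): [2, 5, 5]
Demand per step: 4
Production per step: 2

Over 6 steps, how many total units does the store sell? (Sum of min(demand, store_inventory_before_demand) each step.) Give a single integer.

Step 1: sold=4 (running total=4) -> [10 4 9 10]
Step 2: sold=4 (running total=8) -> [10 2 8 11]
Step 3: sold=4 (running total=12) -> [10 2 5 12]
Step 4: sold=4 (running total=16) -> [10 2 2 13]
Step 5: sold=4 (running total=20) -> [10 2 2 11]
Step 6: sold=4 (running total=24) -> [10 2 2 9]

Answer: 24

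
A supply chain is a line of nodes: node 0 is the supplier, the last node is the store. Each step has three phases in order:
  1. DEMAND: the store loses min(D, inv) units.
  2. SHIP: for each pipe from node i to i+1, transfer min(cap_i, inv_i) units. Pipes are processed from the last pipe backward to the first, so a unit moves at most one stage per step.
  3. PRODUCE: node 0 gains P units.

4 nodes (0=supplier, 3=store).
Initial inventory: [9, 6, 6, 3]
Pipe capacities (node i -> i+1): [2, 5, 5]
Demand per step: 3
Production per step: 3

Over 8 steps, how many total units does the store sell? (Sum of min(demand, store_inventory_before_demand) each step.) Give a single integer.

Answer: 24

Derivation:
Step 1: sold=3 (running total=3) -> [10 3 6 5]
Step 2: sold=3 (running total=6) -> [11 2 4 7]
Step 3: sold=3 (running total=9) -> [12 2 2 8]
Step 4: sold=3 (running total=12) -> [13 2 2 7]
Step 5: sold=3 (running total=15) -> [14 2 2 6]
Step 6: sold=3 (running total=18) -> [15 2 2 5]
Step 7: sold=3 (running total=21) -> [16 2 2 4]
Step 8: sold=3 (running total=24) -> [17 2 2 3]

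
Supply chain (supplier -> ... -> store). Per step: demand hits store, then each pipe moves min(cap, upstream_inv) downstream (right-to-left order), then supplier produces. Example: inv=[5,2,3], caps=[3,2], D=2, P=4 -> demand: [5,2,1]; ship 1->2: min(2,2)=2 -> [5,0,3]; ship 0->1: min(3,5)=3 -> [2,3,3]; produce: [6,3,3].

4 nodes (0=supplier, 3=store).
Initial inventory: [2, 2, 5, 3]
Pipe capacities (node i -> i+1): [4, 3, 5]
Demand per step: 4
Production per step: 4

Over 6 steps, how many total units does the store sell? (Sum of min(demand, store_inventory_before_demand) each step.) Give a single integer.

Answer: 18

Derivation:
Step 1: sold=3 (running total=3) -> [4 2 2 5]
Step 2: sold=4 (running total=7) -> [4 4 2 3]
Step 3: sold=3 (running total=10) -> [4 5 3 2]
Step 4: sold=2 (running total=12) -> [4 6 3 3]
Step 5: sold=3 (running total=15) -> [4 7 3 3]
Step 6: sold=3 (running total=18) -> [4 8 3 3]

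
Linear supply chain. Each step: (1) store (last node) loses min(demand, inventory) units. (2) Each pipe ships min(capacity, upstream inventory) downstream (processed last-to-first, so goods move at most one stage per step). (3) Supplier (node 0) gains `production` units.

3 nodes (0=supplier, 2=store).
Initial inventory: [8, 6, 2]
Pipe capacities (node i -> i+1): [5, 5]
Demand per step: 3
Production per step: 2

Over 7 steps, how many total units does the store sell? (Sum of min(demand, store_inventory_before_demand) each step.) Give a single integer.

Answer: 20

Derivation:
Step 1: sold=2 (running total=2) -> [5 6 5]
Step 2: sold=3 (running total=5) -> [2 6 7]
Step 3: sold=3 (running total=8) -> [2 3 9]
Step 4: sold=3 (running total=11) -> [2 2 9]
Step 5: sold=3 (running total=14) -> [2 2 8]
Step 6: sold=3 (running total=17) -> [2 2 7]
Step 7: sold=3 (running total=20) -> [2 2 6]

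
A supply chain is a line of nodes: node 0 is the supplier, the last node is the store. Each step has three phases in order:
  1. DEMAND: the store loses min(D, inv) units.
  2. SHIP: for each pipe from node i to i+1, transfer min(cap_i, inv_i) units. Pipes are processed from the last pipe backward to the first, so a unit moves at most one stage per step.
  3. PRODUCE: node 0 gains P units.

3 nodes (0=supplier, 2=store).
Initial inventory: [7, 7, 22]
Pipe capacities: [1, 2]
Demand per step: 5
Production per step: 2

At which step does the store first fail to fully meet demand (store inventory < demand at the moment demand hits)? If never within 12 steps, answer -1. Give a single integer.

Step 1: demand=5,sold=5 ship[1->2]=2 ship[0->1]=1 prod=2 -> [8 6 19]
Step 2: demand=5,sold=5 ship[1->2]=2 ship[0->1]=1 prod=2 -> [9 5 16]
Step 3: demand=5,sold=5 ship[1->2]=2 ship[0->1]=1 prod=2 -> [10 4 13]
Step 4: demand=5,sold=5 ship[1->2]=2 ship[0->1]=1 prod=2 -> [11 3 10]
Step 5: demand=5,sold=5 ship[1->2]=2 ship[0->1]=1 prod=2 -> [12 2 7]
Step 6: demand=5,sold=5 ship[1->2]=2 ship[0->1]=1 prod=2 -> [13 1 4]
Step 7: demand=5,sold=4 ship[1->2]=1 ship[0->1]=1 prod=2 -> [14 1 1]
Step 8: demand=5,sold=1 ship[1->2]=1 ship[0->1]=1 prod=2 -> [15 1 1]
Step 9: demand=5,sold=1 ship[1->2]=1 ship[0->1]=1 prod=2 -> [16 1 1]
Step 10: demand=5,sold=1 ship[1->2]=1 ship[0->1]=1 prod=2 -> [17 1 1]
Step 11: demand=5,sold=1 ship[1->2]=1 ship[0->1]=1 prod=2 -> [18 1 1]
Step 12: demand=5,sold=1 ship[1->2]=1 ship[0->1]=1 prod=2 -> [19 1 1]
First stockout at step 7

7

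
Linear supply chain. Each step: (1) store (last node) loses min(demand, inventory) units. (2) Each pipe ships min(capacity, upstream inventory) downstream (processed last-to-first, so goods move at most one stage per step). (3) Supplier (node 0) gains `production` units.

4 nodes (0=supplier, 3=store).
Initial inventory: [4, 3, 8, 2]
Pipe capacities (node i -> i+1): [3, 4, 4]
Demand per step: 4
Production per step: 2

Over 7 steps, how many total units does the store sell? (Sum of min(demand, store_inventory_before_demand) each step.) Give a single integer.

Step 1: sold=2 (running total=2) -> [3 3 7 4]
Step 2: sold=4 (running total=6) -> [2 3 6 4]
Step 3: sold=4 (running total=10) -> [2 2 5 4]
Step 4: sold=4 (running total=14) -> [2 2 3 4]
Step 5: sold=4 (running total=18) -> [2 2 2 3]
Step 6: sold=3 (running total=21) -> [2 2 2 2]
Step 7: sold=2 (running total=23) -> [2 2 2 2]

Answer: 23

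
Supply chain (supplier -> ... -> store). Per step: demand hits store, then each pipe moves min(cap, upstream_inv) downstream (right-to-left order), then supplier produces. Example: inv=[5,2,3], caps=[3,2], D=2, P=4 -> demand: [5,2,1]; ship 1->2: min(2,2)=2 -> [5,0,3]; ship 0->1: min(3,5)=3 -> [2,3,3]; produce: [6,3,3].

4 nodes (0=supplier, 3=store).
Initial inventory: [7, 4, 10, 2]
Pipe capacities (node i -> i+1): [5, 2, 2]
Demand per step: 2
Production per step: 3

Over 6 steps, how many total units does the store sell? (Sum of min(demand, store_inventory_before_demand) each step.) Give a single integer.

Answer: 12

Derivation:
Step 1: sold=2 (running total=2) -> [5 7 10 2]
Step 2: sold=2 (running total=4) -> [3 10 10 2]
Step 3: sold=2 (running total=6) -> [3 11 10 2]
Step 4: sold=2 (running total=8) -> [3 12 10 2]
Step 5: sold=2 (running total=10) -> [3 13 10 2]
Step 6: sold=2 (running total=12) -> [3 14 10 2]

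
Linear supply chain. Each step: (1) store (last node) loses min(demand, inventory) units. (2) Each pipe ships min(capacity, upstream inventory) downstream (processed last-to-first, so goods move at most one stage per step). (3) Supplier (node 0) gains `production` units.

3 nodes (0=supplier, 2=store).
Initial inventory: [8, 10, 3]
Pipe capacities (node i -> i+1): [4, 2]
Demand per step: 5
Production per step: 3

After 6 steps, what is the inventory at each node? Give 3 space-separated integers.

Step 1: demand=5,sold=3 ship[1->2]=2 ship[0->1]=4 prod=3 -> inv=[7 12 2]
Step 2: demand=5,sold=2 ship[1->2]=2 ship[0->1]=4 prod=3 -> inv=[6 14 2]
Step 3: demand=5,sold=2 ship[1->2]=2 ship[0->1]=4 prod=3 -> inv=[5 16 2]
Step 4: demand=5,sold=2 ship[1->2]=2 ship[0->1]=4 prod=3 -> inv=[4 18 2]
Step 5: demand=5,sold=2 ship[1->2]=2 ship[0->1]=4 prod=3 -> inv=[3 20 2]
Step 6: demand=5,sold=2 ship[1->2]=2 ship[0->1]=3 prod=3 -> inv=[3 21 2]

3 21 2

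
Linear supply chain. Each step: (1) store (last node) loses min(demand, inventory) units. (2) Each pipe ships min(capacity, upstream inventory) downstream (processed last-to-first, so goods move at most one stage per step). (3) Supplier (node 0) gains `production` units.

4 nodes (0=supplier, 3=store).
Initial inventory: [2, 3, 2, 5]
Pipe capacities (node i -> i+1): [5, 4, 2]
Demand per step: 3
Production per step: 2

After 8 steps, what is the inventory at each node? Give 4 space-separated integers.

Step 1: demand=3,sold=3 ship[2->3]=2 ship[1->2]=3 ship[0->1]=2 prod=2 -> inv=[2 2 3 4]
Step 2: demand=3,sold=3 ship[2->3]=2 ship[1->2]=2 ship[0->1]=2 prod=2 -> inv=[2 2 3 3]
Step 3: demand=3,sold=3 ship[2->3]=2 ship[1->2]=2 ship[0->1]=2 prod=2 -> inv=[2 2 3 2]
Step 4: demand=3,sold=2 ship[2->3]=2 ship[1->2]=2 ship[0->1]=2 prod=2 -> inv=[2 2 3 2]
Step 5: demand=3,sold=2 ship[2->3]=2 ship[1->2]=2 ship[0->1]=2 prod=2 -> inv=[2 2 3 2]
Step 6: demand=3,sold=2 ship[2->3]=2 ship[1->2]=2 ship[0->1]=2 prod=2 -> inv=[2 2 3 2]
Step 7: demand=3,sold=2 ship[2->3]=2 ship[1->2]=2 ship[0->1]=2 prod=2 -> inv=[2 2 3 2]
Step 8: demand=3,sold=2 ship[2->3]=2 ship[1->2]=2 ship[0->1]=2 prod=2 -> inv=[2 2 3 2]

2 2 3 2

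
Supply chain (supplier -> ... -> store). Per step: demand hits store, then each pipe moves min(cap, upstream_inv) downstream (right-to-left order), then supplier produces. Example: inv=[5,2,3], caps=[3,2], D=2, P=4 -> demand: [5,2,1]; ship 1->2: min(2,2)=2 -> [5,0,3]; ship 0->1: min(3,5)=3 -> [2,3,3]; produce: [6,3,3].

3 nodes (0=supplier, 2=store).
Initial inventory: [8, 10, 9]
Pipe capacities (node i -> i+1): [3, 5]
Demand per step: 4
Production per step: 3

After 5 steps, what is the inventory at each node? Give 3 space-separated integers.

Step 1: demand=4,sold=4 ship[1->2]=5 ship[0->1]=3 prod=3 -> inv=[8 8 10]
Step 2: demand=4,sold=4 ship[1->2]=5 ship[0->1]=3 prod=3 -> inv=[8 6 11]
Step 3: demand=4,sold=4 ship[1->2]=5 ship[0->1]=3 prod=3 -> inv=[8 4 12]
Step 4: demand=4,sold=4 ship[1->2]=4 ship[0->1]=3 prod=3 -> inv=[8 3 12]
Step 5: demand=4,sold=4 ship[1->2]=3 ship[0->1]=3 prod=3 -> inv=[8 3 11]

8 3 11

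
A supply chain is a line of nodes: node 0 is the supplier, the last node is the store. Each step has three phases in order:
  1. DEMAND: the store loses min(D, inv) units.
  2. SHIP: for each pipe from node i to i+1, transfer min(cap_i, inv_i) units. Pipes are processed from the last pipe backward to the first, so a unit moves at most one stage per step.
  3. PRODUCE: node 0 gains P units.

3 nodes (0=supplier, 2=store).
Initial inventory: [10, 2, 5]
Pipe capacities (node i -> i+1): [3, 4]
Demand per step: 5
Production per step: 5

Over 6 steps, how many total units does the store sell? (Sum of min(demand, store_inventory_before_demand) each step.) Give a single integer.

Step 1: sold=5 (running total=5) -> [12 3 2]
Step 2: sold=2 (running total=7) -> [14 3 3]
Step 3: sold=3 (running total=10) -> [16 3 3]
Step 4: sold=3 (running total=13) -> [18 3 3]
Step 5: sold=3 (running total=16) -> [20 3 3]
Step 6: sold=3 (running total=19) -> [22 3 3]

Answer: 19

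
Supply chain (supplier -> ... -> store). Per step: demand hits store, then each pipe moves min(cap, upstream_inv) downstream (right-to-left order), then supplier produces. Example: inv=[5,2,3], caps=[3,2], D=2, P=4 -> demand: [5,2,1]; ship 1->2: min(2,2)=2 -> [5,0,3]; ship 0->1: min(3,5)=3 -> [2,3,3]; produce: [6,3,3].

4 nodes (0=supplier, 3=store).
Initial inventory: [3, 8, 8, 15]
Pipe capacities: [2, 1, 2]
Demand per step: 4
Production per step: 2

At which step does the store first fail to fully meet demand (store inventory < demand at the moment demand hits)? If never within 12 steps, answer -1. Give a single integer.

Step 1: demand=4,sold=4 ship[2->3]=2 ship[1->2]=1 ship[0->1]=2 prod=2 -> [3 9 7 13]
Step 2: demand=4,sold=4 ship[2->3]=2 ship[1->2]=1 ship[0->1]=2 prod=2 -> [3 10 6 11]
Step 3: demand=4,sold=4 ship[2->3]=2 ship[1->2]=1 ship[0->1]=2 prod=2 -> [3 11 5 9]
Step 4: demand=4,sold=4 ship[2->3]=2 ship[1->2]=1 ship[0->1]=2 prod=2 -> [3 12 4 7]
Step 5: demand=4,sold=4 ship[2->3]=2 ship[1->2]=1 ship[0->1]=2 prod=2 -> [3 13 3 5]
Step 6: demand=4,sold=4 ship[2->3]=2 ship[1->2]=1 ship[0->1]=2 prod=2 -> [3 14 2 3]
Step 7: demand=4,sold=3 ship[2->3]=2 ship[1->2]=1 ship[0->1]=2 prod=2 -> [3 15 1 2]
Step 8: demand=4,sold=2 ship[2->3]=1 ship[1->2]=1 ship[0->1]=2 prod=2 -> [3 16 1 1]
Step 9: demand=4,sold=1 ship[2->3]=1 ship[1->2]=1 ship[0->1]=2 prod=2 -> [3 17 1 1]
Step 10: demand=4,sold=1 ship[2->3]=1 ship[1->2]=1 ship[0->1]=2 prod=2 -> [3 18 1 1]
Step 11: demand=4,sold=1 ship[2->3]=1 ship[1->2]=1 ship[0->1]=2 prod=2 -> [3 19 1 1]
Step 12: demand=4,sold=1 ship[2->3]=1 ship[1->2]=1 ship[0->1]=2 prod=2 -> [3 20 1 1]
First stockout at step 7

7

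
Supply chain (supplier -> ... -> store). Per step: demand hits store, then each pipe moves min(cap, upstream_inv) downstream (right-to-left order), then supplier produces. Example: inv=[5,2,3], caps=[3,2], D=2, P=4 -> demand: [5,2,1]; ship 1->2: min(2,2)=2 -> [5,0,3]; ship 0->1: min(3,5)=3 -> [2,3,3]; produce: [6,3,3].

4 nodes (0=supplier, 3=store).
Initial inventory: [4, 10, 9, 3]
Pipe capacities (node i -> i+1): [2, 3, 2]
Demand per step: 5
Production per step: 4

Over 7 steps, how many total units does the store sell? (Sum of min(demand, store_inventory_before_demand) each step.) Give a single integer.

Step 1: sold=3 (running total=3) -> [6 9 10 2]
Step 2: sold=2 (running total=5) -> [8 8 11 2]
Step 3: sold=2 (running total=7) -> [10 7 12 2]
Step 4: sold=2 (running total=9) -> [12 6 13 2]
Step 5: sold=2 (running total=11) -> [14 5 14 2]
Step 6: sold=2 (running total=13) -> [16 4 15 2]
Step 7: sold=2 (running total=15) -> [18 3 16 2]

Answer: 15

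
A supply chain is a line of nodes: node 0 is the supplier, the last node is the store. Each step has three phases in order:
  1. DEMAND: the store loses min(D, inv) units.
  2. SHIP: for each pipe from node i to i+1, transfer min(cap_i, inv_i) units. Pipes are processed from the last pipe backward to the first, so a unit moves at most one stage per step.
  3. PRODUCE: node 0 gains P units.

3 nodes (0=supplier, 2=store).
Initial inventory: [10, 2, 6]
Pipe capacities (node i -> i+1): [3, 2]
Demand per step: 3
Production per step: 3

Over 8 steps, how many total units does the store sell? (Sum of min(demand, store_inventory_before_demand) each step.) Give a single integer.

Answer: 20

Derivation:
Step 1: sold=3 (running total=3) -> [10 3 5]
Step 2: sold=3 (running total=6) -> [10 4 4]
Step 3: sold=3 (running total=9) -> [10 5 3]
Step 4: sold=3 (running total=12) -> [10 6 2]
Step 5: sold=2 (running total=14) -> [10 7 2]
Step 6: sold=2 (running total=16) -> [10 8 2]
Step 7: sold=2 (running total=18) -> [10 9 2]
Step 8: sold=2 (running total=20) -> [10 10 2]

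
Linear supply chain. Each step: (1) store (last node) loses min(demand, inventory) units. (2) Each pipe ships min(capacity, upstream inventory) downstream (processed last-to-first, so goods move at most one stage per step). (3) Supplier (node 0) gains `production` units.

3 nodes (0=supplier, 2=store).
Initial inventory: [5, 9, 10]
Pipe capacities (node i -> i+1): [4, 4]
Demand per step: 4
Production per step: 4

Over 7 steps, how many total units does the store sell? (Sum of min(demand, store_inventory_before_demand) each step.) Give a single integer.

Answer: 28

Derivation:
Step 1: sold=4 (running total=4) -> [5 9 10]
Step 2: sold=4 (running total=8) -> [5 9 10]
Step 3: sold=4 (running total=12) -> [5 9 10]
Step 4: sold=4 (running total=16) -> [5 9 10]
Step 5: sold=4 (running total=20) -> [5 9 10]
Step 6: sold=4 (running total=24) -> [5 9 10]
Step 7: sold=4 (running total=28) -> [5 9 10]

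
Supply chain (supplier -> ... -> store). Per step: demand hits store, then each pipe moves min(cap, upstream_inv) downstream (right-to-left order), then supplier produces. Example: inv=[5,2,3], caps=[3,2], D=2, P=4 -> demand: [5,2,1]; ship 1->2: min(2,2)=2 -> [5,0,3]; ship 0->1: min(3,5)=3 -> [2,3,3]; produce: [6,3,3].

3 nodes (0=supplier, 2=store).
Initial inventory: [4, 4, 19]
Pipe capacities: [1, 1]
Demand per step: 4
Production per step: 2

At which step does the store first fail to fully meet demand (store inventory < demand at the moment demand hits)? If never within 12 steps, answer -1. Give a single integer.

Step 1: demand=4,sold=4 ship[1->2]=1 ship[0->1]=1 prod=2 -> [5 4 16]
Step 2: demand=4,sold=4 ship[1->2]=1 ship[0->1]=1 prod=2 -> [6 4 13]
Step 3: demand=4,sold=4 ship[1->2]=1 ship[0->1]=1 prod=2 -> [7 4 10]
Step 4: demand=4,sold=4 ship[1->2]=1 ship[0->1]=1 prod=2 -> [8 4 7]
Step 5: demand=4,sold=4 ship[1->2]=1 ship[0->1]=1 prod=2 -> [9 4 4]
Step 6: demand=4,sold=4 ship[1->2]=1 ship[0->1]=1 prod=2 -> [10 4 1]
Step 7: demand=4,sold=1 ship[1->2]=1 ship[0->1]=1 prod=2 -> [11 4 1]
Step 8: demand=4,sold=1 ship[1->2]=1 ship[0->1]=1 prod=2 -> [12 4 1]
Step 9: demand=4,sold=1 ship[1->2]=1 ship[0->1]=1 prod=2 -> [13 4 1]
Step 10: demand=4,sold=1 ship[1->2]=1 ship[0->1]=1 prod=2 -> [14 4 1]
Step 11: demand=4,sold=1 ship[1->2]=1 ship[0->1]=1 prod=2 -> [15 4 1]
Step 12: demand=4,sold=1 ship[1->2]=1 ship[0->1]=1 prod=2 -> [16 4 1]
First stockout at step 7

7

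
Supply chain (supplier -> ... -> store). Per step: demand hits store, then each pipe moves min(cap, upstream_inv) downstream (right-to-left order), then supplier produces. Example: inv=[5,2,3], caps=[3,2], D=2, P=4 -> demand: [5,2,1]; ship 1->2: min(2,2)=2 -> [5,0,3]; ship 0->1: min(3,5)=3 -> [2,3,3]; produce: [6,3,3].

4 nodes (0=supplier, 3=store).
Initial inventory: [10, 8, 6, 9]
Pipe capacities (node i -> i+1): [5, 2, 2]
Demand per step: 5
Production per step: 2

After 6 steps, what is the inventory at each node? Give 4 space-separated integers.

Step 1: demand=5,sold=5 ship[2->3]=2 ship[1->2]=2 ship[0->1]=5 prod=2 -> inv=[7 11 6 6]
Step 2: demand=5,sold=5 ship[2->3]=2 ship[1->2]=2 ship[0->1]=5 prod=2 -> inv=[4 14 6 3]
Step 3: demand=5,sold=3 ship[2->3]=2 ship[1->2]=2 ship[0->1]=4 prod=2 -> inv=[2 16 6 2]
Step 4: demand=5,sold=2 ship[2->3]=2 ship[1->2]=2 ship[0->1]=2 prod=2 -> inv=[2 16 6 2]
Step 5: demand=5,sold=2 ship[2->3]=2 ship[1->2]=2 ship[0->1]=2 prod=2 -> inv=[2 16 6 2]
Step 6: demand=5,sold=2 ship[2->3]=2 ship[1->2]=2 ship[0->1]=2 prod=2 -> inv=[2 16 6 2]

2 16 6 2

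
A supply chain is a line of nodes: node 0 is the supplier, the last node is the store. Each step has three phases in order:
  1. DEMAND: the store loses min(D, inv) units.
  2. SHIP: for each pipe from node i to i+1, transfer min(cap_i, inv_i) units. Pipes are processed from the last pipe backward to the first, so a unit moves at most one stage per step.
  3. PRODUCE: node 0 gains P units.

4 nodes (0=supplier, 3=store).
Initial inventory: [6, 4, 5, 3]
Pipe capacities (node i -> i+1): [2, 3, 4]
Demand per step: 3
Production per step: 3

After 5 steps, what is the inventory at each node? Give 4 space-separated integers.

Step 1: demand=3,sold=3 ship[2->3]=4 ship[1->2]=3 ship[0->1]=2 prod=3 -> inv=[7 3 4 4]
Step 2: demand=3,sold=3 ship[2->3]=4 ship[1->2]=3 ship[0->1]=2 prod=3 -> inv=[8 2 3 5]
Step 3: demand=3,sold=3 ship[2->3]=3 ship[1->2]=2 ship[0->1]=2 prod=3 -> inv=[9 2 2 5]
Step 4: demand=3,sold=3 ship[2->3]=2 ship[1->2]=2 ship[0->1]=2 prod=3 -> inv=[10 2 2 4]
Step 5: demand=3,sold=3 ship[2->3]=2 ship[1->2]=2 ship[0->1]=2 prod=3 -> inv=[11 2 2 3]

11 2 2 3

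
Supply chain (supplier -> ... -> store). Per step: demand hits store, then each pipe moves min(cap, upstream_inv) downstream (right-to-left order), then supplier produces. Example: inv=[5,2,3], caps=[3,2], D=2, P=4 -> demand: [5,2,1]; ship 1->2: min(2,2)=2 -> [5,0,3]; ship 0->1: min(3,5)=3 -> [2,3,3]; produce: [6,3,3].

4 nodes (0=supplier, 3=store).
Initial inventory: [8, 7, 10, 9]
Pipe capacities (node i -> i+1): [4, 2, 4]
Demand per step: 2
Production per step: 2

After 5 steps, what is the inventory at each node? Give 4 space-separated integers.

Step 1: demand=2,sold=2 ship[2->3]=4 ship[1->2]=2 ship[0->1]=4 prod=2 -> inv=[6 9 8 11]
Step 2: demand=2,sold=2 ship[2->3]=4 ship[1->2]=2 ship[0->1]=4 prod=2 -> inv=[4 11 6 13]
Step 3: demand=2,sold=2 ship[2->3]=4 ship[1->2]=2 ship[0->1]=4 prod=2 -> inv=[2 13 4 15]
Step 4: demand=2,sold=2 ship[2->3]=4 ship[1->2]=2 ship[0->1]=2 prod=2 -> inv=[2 13 2 17]
Step 5: demand=2,sold=2 ship[2->3]=2 ship[1->2]=2 ship[0->1]=2 prod=2 -> inv=[2 13 2 17]

2 13 2 17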